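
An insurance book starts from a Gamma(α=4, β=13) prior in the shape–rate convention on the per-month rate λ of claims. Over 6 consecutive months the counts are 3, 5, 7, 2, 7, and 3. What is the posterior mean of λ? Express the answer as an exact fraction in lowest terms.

Total count: 3 + 5 + 7 + 2 + 7 + 3 = 27.
Total exposure: 6 months.
Conjugate update: add total count to the shape and total exposure to the rate, giving Gamma(31, 19).
Posterior mean = α'/β' = 31/19.

31/19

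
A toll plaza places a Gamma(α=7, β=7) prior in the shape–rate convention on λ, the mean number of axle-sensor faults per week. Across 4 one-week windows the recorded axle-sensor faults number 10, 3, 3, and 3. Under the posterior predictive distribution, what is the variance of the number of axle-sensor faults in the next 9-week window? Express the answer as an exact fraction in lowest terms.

4680/121

Total count: 10 + 3 + 3 + 3 = 19.
Total exposure: 4 weeks.
Posterior: α' = 7 + 19 = 26, β' = 7 + 4 = 11.
The posterior predictive for a window of length T is Negative Binomial with variance T·α'·(β'+T)/β'² = 9·26·20/121 = 4680/121.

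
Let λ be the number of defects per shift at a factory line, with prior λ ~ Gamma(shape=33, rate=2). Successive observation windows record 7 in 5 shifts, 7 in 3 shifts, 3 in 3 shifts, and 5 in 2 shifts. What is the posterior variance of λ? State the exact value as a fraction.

Total count: 7 + 7 + 3 + 5 = 22.
Total exposure: 5 + 3 + 3 + 2 = 13 shifts.
Gamma(α, β) with Poisson data over total exposure Σt gives posterior Gamma(α+Σx, β+Σt) = Gamma(55, 15).
Posterior variance = α'/β'² = 55/225 = 11/45.

11/45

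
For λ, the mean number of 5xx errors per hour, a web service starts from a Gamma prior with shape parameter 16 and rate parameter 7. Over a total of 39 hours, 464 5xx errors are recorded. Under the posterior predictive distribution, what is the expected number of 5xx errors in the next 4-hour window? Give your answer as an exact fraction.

Total count 464 over total exposure 39 hours.
The Gamma prior is conjugate for the Poisson rate, so λ | data ~ Gamma(16+464, 7+39) = Gamma(480, 46).
Predictive mean over a 4-hour window = T·E[λ|data] = 4·480/46 = 960/23.

960/23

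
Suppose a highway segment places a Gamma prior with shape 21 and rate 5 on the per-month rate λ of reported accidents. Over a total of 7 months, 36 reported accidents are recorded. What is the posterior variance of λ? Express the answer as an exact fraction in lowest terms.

Total count 36 over total exposure 7 months.
The Gamma prior is conjugate for the Poisson rate, so λ | data ~ Gamma(21+36, 5+7) = Gamma(57, 12).
Posterior variance = α'/β'² = 57/144 = 19/48.

19/48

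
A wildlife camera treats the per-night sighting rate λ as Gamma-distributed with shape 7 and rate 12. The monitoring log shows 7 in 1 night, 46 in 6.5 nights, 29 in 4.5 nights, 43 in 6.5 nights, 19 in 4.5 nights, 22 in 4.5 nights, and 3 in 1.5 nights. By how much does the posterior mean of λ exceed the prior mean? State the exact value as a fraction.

1825/492

Total count: 7 + 46 + 29 + 43 + 19 + 22 + 3 = 169.
Total exposure: 1 + 6.5 + 4.5 + 6.5 + 4.5 + 4.5 + 1.5 = 29 nights.
By Gamma–Poisson conjugacy, the posterior is Gamma(α + Σx, β + Σt) = Gamma(7 + 169, 12 + 29) = Gamma(176, 41).
Posterior mean = 176/41 = 176/41; prior mean = 7/12 = 7/12. Difference = 176/41 − 7/12 = 1825/492.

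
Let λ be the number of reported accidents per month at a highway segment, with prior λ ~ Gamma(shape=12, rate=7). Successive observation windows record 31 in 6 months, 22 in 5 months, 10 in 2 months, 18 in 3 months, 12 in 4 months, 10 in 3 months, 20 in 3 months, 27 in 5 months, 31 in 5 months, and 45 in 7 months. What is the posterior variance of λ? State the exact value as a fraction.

119/1250

Total count: 31 + 22 + 10 + 18 + 12 + 10 + 20 + 27 + 31 + 45 = 226.
Total exposure: 6 + 5 + 2 + 3 + 4 + 3 + 3 + 5 + 5 + 7 = 43 months.
The Gamma prior is conjugate for the Poisson rate, so λ | data ~ Gamma(12+226, 7+43) = Gamma(238, 50).
Posterior variance = α'/β'² = 238/2500 = 119/1250.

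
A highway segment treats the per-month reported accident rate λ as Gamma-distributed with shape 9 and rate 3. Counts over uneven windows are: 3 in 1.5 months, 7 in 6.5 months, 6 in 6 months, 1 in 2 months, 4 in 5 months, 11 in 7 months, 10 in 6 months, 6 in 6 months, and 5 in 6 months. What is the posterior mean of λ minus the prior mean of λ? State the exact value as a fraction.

Total count: 3 + 7 + 6 + 1 + 4 + 11 + 10 + 6 + 5 = 53.
Total exposure: 1.5 + 6.5 + 6 + 2 + 5 + 7 + 6 + 6 + 6 = 46 months.
Conjugate update: add total count to the shape and total exposure to the rate, giving Gamma(62, 49).
Posterior mean = 62/49 = 62/49; prior mean = 9/3 = 3. Difference = 62/49 − 3 = -85/49.

-85/49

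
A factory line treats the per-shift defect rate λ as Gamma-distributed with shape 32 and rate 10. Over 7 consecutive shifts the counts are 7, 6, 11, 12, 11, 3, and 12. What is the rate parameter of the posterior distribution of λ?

17

Total count: 7 + 6 + 11 + 12 + 11 + 3 + 12 = 62.
Total exposure: 7 shifts.
By Gamma–Poisson conjugacy, the posterior is Gamma(α + Σx, β + Σt) = Gamma(32 + 62, 10 + 7) = Gamma(94, 17).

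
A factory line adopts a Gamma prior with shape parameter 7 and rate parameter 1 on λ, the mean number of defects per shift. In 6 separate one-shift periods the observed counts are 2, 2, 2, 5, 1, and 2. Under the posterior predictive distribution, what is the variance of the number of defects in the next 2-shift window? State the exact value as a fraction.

54/7

Total count: 2 + 2 + 2 + 5 + 1 + 2 = 14.
Total exposure: 6 shifts.
By Gamma–Poisson conjugacy, the posterior is Gamma(α + Σx, β + Σt) = Gamma(7 + 14, 1 + 6) = Gamma(21, 7).
The posterior predictive for a window of length T is Negative Binomial with variance T·α'·(β'+T)/β'² = 2·21·9/49 = 54/7.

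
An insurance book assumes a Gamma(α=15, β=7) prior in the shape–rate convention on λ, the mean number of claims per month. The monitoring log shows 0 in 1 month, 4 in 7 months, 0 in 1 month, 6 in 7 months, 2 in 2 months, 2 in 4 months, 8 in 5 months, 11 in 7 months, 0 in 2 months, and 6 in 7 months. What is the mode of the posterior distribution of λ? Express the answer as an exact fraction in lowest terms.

Total count: 0 + 4 + 0 + 6 + 2 + 2 + 8 + 11 + 0 + 6 = 39.
Total exposure: 1 + 7 + 1 + 7 + 2 + 4 + 5 + 7 + 2 + 7 = 43 months.
By Gamma–Poisson conjugacy, the posterior is Gamma(α + Σx, β + Σt) = Gamma(15 + 39, 7 + 43) = Gamma(54, 50).
Posterior mode = (α'−1)/β' = 53/50.

53/50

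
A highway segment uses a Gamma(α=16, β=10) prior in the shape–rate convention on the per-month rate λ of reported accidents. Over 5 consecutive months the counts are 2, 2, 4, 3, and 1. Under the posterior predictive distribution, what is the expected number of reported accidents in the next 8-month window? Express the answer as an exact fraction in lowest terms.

224/15

Total count: 2 + 2 + 4 + 3 + 1 = 12.
Total exposure: 5 months.
Posterior: α' = 16 + 12 = 28, β' = 10 + 5 = 15.
Predictive mean over an 8-month window = T·E[λ|data] = 8·28/15 = 224/15.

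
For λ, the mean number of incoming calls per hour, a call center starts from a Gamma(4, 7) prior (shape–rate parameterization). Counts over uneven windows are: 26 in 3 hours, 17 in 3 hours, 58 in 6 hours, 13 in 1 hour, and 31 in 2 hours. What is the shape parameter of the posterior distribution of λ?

149

Total count: 26 + 17 + 58 + 13 + 31 = 145.
Total exposure: 3 + 3 + 6 + 1 + 2 = 15 hours.
Gamma(α, β) with Poisson data over total exposure Σt gives posterior Gamma(α+Σx, β+Σt) = Gamma(149, 22).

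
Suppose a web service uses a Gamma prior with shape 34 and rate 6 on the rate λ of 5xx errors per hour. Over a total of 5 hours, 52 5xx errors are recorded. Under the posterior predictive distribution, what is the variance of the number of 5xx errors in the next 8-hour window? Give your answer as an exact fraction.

13072/121

Total count 52 over total exposure 5 hours.
Gamma(α, β) with Poisson data over total exposure Σt gives posterior Gamma(α+Σx, β+Σt) = Gamma(86, 11).
The posterior predictive for a window of length T is Negative Binomial with variance T·α'·(β'+T)/β'² = 8·86·19/121 = 13072/121.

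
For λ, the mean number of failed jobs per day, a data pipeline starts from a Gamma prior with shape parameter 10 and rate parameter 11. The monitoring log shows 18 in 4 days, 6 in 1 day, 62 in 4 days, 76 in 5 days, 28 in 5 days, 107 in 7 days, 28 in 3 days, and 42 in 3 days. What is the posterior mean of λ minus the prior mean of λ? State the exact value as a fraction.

Total count: 18 + 6 + 62 + 76 + 28 + 107 + 28 + 42 = 367.
Total exposure: 4 + 1 + 4 + 5 + 5 + 7 + 3 + 3 = 32 days.
Conjugate update: add total count to the shape and total exposure to the rate, giving Gamma(377, 43).
Posterior mean = 377/43 = 377/43; prior mean = 10/11 = 10/11. Difference = 377/43 − 10/11 = 3717/473.

3717/473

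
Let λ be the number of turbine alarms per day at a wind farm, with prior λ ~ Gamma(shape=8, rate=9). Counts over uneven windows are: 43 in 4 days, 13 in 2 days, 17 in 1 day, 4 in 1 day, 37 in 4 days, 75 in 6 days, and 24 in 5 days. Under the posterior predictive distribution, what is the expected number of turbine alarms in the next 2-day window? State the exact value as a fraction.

221/16

Total count: 43 + 13 + 17 + 4 + 37 + 75 + 24 = 213.
Total exposure: 4 + 2 + 1 + 1 + 4 + 6 + 5 = 23 days.
Gamma(α, β) with Poisson data over total exposure Σt gives posterior Gamma(α+Σx, β+Σt) = Gamma(221, 32).
Predictive mean over a 2-day window = T·E[λ|data] = 2·221/32 = 221/16.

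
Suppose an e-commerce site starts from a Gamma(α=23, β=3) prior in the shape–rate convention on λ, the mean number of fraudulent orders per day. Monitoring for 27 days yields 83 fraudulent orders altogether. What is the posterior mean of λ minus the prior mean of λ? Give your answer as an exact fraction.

-62/15

Total count 83 over total exposure 27 days.
By Gamma–Poisson conjugacy, the posterior is Gamma(α + Σx, β + Σt) = Gamma(23 + 83, 3 + 27) = Gamma(106, 30).
Posterior mean = 106/30 = 53/15; prior mean = 23/3 = 23/3. Difference = 53/15 − 23/3 = -62/15.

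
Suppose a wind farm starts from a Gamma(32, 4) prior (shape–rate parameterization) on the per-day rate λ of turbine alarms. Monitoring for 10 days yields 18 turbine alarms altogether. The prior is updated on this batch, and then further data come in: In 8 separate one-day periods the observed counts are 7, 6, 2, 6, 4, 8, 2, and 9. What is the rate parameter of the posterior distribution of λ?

22

Total count 18 over total exposure 10 days.
After the first batch: Gamma(32 + 18, 4 + 10) = Gamma(50, 14).
Total count: 7 + 6 + 2 + 6 + 4 + 8 + 2 + 9 = 44.
Total exposure: 8 days.
After the second batch: Gamma(50 + 44, 14 + 8) = Gamma(94, 22).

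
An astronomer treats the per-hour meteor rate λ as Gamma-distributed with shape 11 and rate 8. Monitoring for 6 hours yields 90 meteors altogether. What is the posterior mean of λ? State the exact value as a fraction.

101/14

Total count 90 over total exposure 6 hours.
By Gamma–Poisson conjugacy, the posterior is Gamma(α + Σx, β + Σt) = Gamma(11 + 90, 8 + 6) = Gamma(101, 14).
Posterior mean = α'/β' = 101/14.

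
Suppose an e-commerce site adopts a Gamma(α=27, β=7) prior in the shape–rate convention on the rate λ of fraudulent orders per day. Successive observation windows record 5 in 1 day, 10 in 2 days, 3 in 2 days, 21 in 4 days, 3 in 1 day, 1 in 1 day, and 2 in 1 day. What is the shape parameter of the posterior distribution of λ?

Total count: 5 + 10 + 3 + 21 + 3 + 1 + 2 = 45.
Total exposure: 1 + 2 + 2 + 4 + 1 + 1 + 1 = 12 days.
Posterior: α' = 27 + 45 = 72, β' = 7 + 12 = 19.

72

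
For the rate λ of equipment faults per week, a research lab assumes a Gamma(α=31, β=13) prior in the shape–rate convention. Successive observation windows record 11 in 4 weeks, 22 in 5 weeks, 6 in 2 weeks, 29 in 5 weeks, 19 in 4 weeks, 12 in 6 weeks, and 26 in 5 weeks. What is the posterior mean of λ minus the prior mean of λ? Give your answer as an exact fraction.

Total count: 11 + 22 + 6 + 29 + 19 + 12 + 26 = 125.
Total exposure: 4 + 5 + 2 + 5 + 4 + 6 + 5 = 31 weeks.
Conjugate update: add total count to the shape and total exposure to the rate, giving Gamma(156, 44).
Posterior mean = 156/44 = 39/11; prior mean = 31/13 = 31/13. Difference = 39/11 − 31/13 = 166/143.

166/143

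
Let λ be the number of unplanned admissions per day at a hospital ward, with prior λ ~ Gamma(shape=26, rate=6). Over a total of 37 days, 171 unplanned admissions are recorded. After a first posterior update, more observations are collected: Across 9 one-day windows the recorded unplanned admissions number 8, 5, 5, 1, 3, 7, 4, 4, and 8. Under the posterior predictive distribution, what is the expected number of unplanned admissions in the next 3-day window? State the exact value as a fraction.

Total count 171 over total exposure 37 days.
After the first batch: Gamma(26 + 171, 6 + 37) = Gamma(197, 43).
Total count: 8 + 5 + 5 + 1 + 3 + 7 + 4 + 4 + 8 = 45.
Total exposure: 9 days.
After the second batch: Gamma(197 + 45, 43 + 9) = Gamma(242, 52).
Predictive mean over a 3-day window = T·E[λ|data] = 3·242/52 = 363/26.

363/26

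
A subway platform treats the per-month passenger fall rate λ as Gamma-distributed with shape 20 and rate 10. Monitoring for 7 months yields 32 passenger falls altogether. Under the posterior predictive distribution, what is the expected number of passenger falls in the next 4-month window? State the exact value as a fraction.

208/17

Total count 32 over total exposure 7 months.
The Gamma prior is conjugate for the Poisson rate, so λ | data ~ Gamma(20+32, 10+7) = Gamma(52, 17).
Predictive mean over a 4-month window = T·E[λ|data] = 4·52/17 = 208/17.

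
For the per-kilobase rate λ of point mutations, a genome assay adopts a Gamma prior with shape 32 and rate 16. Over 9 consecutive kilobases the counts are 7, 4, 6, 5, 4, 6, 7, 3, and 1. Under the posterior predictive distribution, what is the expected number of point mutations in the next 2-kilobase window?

6

Total count: 7 + 4 + 6 + 5 + 4 + 6 + 7 + 3 + 1 = 43.
Total exposure: 9 kilobases.
By Gamma–Poisson conjugacy, the posterior is Gamma(α + Σx, β + Σt) = Gamma(32 + 43, 16 + 9) = Gamma(75, 25).
Predictive mean over a 2-kilobase window = T·E[λ|data] = 2·75/25 = 6.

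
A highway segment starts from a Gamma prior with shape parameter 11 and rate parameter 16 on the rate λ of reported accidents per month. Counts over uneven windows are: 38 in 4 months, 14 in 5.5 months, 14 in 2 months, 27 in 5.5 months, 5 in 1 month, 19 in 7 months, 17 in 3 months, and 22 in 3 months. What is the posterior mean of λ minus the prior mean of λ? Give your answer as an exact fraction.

2155/752

Total count: 38 + 14 + 14 + 27 + 5 + 19 + 17 + 22 = 156.
Total exposure: 4 + 5.5 + 2 + 5.5 + 1 + 7 + 3 + 3 = 31 months.
Conjugate update: add total count to the shape and total exposure to the rate, giving Gamma(167, 47).
Posterior mean = 167/47 = 167/47; prior mean = 11/16 = 11/16. Difference = 167/47 − 11/16 = 2155/752.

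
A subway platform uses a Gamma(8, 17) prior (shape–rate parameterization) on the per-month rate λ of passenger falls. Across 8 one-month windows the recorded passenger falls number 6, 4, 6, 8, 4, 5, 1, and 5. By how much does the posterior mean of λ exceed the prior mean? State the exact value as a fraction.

Total count: 6 + 4 + 6 + 8 + 4 + 5 + 1 + 5 = 39.
Total exposure: 8 months.
The Gamma prior is conjugate for the Poisson rate, so λ | data ~ Gamma(8+39, 17+8) = Gamma(47, 25).
Posterior mean = 47/25 = 47/25; prior mean = 8/17 = 8/17. Difference = 47/25 − 8/17 = 599/425.

599/425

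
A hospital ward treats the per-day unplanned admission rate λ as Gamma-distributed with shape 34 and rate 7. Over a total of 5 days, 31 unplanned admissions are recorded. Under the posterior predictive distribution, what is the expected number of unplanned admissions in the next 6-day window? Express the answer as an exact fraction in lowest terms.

65/2

Total count 31 over total exposure 5 days.
By Gamma–Poisson conjugacy, the posterior is Gamma(α + Σx, β + Σt) = Gamma(34 + 31, 7 + 5) = Gamma(65, 12).
Predictive mean over a 6-day window = T·E[λ|data] = 6·65/12 = 65/2.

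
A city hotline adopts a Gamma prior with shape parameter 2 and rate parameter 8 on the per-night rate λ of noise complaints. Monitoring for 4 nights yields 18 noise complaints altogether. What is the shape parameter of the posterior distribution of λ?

20

Total count 18 over total exposure 4 nights.
Conjugate update: add total count to the shape and total exposure to the rate, giving Gamma(20, 12).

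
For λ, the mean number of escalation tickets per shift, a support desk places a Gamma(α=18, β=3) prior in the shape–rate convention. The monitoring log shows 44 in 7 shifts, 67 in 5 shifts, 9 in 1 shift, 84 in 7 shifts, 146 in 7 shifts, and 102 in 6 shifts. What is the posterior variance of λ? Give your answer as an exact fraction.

Total count: 44 + 67 + 9 + 84 + 146 + 102 = 452.
Total exposure: 7 + 5 + 1 + 7 + 7 + 6 = 33 shifts.
By Gamma–Poisson conjugacy, the posterior is Gamma(α + Σx, β + Σt) = Gamma(18 + 452, 3 + 33) = Gamma(470, 36).
Posterior variance = α'/β'² = 470/1296 = 235/648.

235/648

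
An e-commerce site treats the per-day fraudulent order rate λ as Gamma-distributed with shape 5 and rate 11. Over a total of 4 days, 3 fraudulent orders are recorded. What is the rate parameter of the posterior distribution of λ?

15

Total count 3 over total exposure 4 days.
The Gamma prior is conjugate for the Poisson rate, so λ | data ~ Gamma(5+3, 11+4) = Gamma(8, 15).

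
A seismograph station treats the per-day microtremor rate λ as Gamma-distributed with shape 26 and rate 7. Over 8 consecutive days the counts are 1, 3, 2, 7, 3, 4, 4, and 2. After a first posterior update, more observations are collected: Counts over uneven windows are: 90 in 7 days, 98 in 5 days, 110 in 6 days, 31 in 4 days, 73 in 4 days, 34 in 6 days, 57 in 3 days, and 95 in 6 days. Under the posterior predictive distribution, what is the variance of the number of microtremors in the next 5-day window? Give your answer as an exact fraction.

Total count: 1 + 3 + 2 + 7 + 3 + 4 + 4 + 2 = 26.
Total exposure: 8 days.
After the first batch: Gamma(26 + 26, 7 + 8) = Gamma(52, 15).
Total count: 90 + 98 + 110 + 31 + 73 + 34 + 57 + 95 = 588.
Total exposure: 7 + 5 + 6 + 4 + 4 + 6 + 3 + 6 = 41 days.
After the second batch: Gamma(52 + 588, 15 + 41) = Gamma(640, 56).
The posterior predictive for a window of length T is Negative Binomial with variance T·α'·(β'+T)/β'² = 5·640·61/3136 = 3050/49.

3050/49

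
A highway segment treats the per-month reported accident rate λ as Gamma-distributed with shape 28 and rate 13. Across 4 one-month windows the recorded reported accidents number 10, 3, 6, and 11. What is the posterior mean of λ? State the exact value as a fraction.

Total count: 10 + 3 + 6 + 11 = 30.
Total exposure: 4 months.
Posterior: α' = 28 + 30 = 58, β' = 13 + 4 = 17.
Posterior mean = α'/β' = 58/17.

58/17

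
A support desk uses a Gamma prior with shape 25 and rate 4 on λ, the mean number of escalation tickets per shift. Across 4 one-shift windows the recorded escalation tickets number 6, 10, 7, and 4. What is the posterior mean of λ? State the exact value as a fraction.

13/2

Total count: 6 + 10 + 7 + 4 = 27.
Total exposure: 4 shifts.
By Gamma–Poisson conjugacy, the posterior is Gamma(α + Σx, β + Σt) = Gamma(25 + 27, 4 + 4) = Gamma(52, 8).
Posterior mean = α'/β' = 52/8 = 13/2.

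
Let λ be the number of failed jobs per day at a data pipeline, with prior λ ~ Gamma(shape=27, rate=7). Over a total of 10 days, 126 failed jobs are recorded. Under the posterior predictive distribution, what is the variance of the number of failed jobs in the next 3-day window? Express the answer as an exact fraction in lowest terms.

540/17

Total count 126 over total exposure 10 days.
Posterior: α' = 27 + 126 = 153, β' = 7 + 10 = 17.
The posterior predictive for a window of length T is Negative Binomial with variance T·α'·(β'+T)/β'² = 3·153·20/289 = 540/17.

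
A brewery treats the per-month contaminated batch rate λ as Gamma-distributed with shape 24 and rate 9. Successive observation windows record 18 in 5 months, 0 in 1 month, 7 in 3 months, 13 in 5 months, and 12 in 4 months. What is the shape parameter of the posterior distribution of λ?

74

Total count: 18 + 0 + 7 + 13 + 12 = 50.
Total exposure: 5 + 1 + 3 + 5 + 4 = 18 months.
Posterior: α' = 24 + 50 = 74, β' = 9 + 18 = 27.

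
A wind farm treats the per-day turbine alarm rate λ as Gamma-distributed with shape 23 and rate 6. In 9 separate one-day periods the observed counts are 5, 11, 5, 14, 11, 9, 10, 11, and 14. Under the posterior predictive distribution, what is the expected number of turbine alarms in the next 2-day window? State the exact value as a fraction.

Total count: 5 + 11 + 5 + 14 + 11 + 9 + 10 + 11 + 14 = 90.
Total exposure: 9 days.
Gamma(α, β) with Poisson data over total exposure Σt gives posterior Gamma(α+Σx, β+Σt) = Gamma(113, 15).
Predictive mean over a 2-day window = T·E[λ|data] = 2·113/15 = 226/15.

226/15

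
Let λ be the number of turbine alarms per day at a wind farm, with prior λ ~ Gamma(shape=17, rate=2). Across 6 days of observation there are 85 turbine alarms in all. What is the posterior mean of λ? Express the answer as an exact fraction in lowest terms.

Total count 85 over total exposure 6 days.
Posterior: α' = 17 + 85 = 102, β' = 2 + 6 = 8.
Posterior mean = α'/β' = 102/8 = 51/4.

51/4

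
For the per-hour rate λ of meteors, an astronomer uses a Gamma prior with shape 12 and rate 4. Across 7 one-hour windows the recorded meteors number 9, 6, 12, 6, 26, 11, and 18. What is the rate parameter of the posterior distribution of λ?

11

Total count: 9 + 6 + 12 + 6 + 26 + 11 + 18 = 88.
Total exposure: 7 hours.
Conjugate update: add total count to the shape and total exposure to the rate, giving Gamma(100, 11).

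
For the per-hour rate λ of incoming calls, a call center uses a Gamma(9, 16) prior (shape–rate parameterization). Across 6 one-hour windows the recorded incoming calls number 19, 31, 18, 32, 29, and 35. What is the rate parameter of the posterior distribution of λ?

Total count: 19 + 31 + 18 + 32 + 29 + 35 = 164.
Total exposure: 6 hours.
By Gamma–Poisson conjugacy, the posterior is Gamma(α + Σx, β + Σt) = Gamma(9 + 164, 16 + 6) = Gamma(173, 22).

22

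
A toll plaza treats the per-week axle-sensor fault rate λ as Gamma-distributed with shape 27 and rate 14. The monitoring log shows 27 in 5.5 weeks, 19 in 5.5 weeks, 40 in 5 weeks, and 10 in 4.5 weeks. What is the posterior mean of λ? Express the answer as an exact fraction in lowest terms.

82/23

Total count: 27 + 19 + 40 + 10 = 96.
Total exposure: 5.5 + 5.5 + 5 + 4.5 = 20.5 weeks.
Gamma(α, β) with Poisson data over total exposure Σt gives posterior Gamma(α+Σx, β+Σt) = Gamma(123, 69/2).
Posterior mean = α'/β' = 123/(69/2) = 82/23.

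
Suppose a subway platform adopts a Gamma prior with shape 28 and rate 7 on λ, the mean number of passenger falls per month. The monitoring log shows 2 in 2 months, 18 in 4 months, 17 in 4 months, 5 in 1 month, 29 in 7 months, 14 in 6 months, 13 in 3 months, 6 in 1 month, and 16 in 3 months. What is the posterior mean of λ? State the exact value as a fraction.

74/19

Total count: 2 + 18 + 17 + 5 + 29 + 14 + 13 + 6 + 16 = 120.
Total exposure: 2 + 4 + 4 + 1 + 7 + 6 + 3 + 1 + 3 = 31 months.
The Gamma prior is conjugate for the Poisson rate, so λ | data ~ Gamma(28+120, 7+31) = Gamma(148, 38).
Posterior mean = α'/β' = 148/38 = 74/19.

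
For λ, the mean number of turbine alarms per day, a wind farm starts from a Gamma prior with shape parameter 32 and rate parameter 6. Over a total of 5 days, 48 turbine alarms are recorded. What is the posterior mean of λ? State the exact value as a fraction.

80/11

Total count 48 over total exposure 5 days.
Posterior: α' = 32 + 48 = 80, β' = 6 + 5 = 11.
Posterior mean = α'/β' = 80/11.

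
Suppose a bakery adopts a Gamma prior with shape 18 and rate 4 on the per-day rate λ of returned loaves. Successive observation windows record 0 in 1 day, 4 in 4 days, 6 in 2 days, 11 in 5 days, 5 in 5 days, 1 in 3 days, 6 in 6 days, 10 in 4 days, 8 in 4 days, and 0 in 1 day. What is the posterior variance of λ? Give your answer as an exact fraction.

23/507

Total count: 0 + 4 + 6 + 11 + 5 + 1 + 6 + 10 + 8 + 0 = 51.
Total exposure: 1 + 4 + 2 + 5 + 5 + 3 + 6 + 4 + 4 + 1 = 35 days.
The Gamma prior is conjugate for the Poisson rate, so λ | data ~ Gamma(18+51, 4+35) = Gamma(69, 39).
Posterior variance = α'/β'² = 69/1521 = 23/507.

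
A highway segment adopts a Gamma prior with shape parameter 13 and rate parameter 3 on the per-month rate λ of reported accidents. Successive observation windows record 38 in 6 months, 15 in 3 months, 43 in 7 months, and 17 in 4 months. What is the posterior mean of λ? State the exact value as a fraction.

Total count: 38 + 15 + 43 + 17 = 113.
Total exposure: 6 + 3 + 7 + 4 = 20 months.
Conjugate update: add total count to the shape and total exposure to the rate, giving Gamma(126, 23).
Posterior mean = α'/β' = 126/23.

126/23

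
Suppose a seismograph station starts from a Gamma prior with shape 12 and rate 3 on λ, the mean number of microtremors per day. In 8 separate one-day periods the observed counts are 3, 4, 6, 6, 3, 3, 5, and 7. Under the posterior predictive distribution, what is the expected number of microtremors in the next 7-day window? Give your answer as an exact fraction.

343/11

Total count: 3 + 4 + 6 + 6 + 3 + 3 + 5 + 7 = 37.
Total exposure: 8 days.
Conjugate update: add total count to the shape and total exposure to the rate, giving Gamma(49, 11).
Predictive mean over a 7-day window = T·E[λ|data] = 7·49/11 = 343/11.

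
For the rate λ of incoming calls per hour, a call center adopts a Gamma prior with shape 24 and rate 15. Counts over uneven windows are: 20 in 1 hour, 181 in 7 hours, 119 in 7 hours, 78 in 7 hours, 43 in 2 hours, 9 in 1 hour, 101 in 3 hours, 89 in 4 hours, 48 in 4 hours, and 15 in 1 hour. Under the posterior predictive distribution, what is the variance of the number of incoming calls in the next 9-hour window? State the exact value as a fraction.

399123/2704

Total count: 20 + 181 + 119 + 78 + 43 + 9 + 101 + 89 + 48 + 15 = 703.
Total exposure: 1 + 7 + 7 + 7 + 2 + 1 + 3 + 4 + 4 + 1 = 37 hours.
By Gamma–Poisson conjugacy, the posterior is Gamma(α + Σx, β + Σt) = Gamma(24 + 703, 15 + 37) = Gamma(727, 52).
The posterior predictive for a window of length T is Negative Binomial with variance T·α'·(β'+T)/β'² = 9·727·61/2704 = 399123/2704.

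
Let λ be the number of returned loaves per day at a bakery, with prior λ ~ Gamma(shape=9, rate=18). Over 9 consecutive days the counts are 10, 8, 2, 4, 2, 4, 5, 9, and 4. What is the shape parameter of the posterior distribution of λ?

57

Total count: 10 + 8 + 2 + 4 + 2 + 4 + 5 + 9 + 4 = 48.
Total exposure: 9 days.
By Gamma–Poisson conjugacy, the posterior is Gamma(α + Σx, β + Σt) = Gamma(9 + 48, 18 + 9) = Gamma(57, 27).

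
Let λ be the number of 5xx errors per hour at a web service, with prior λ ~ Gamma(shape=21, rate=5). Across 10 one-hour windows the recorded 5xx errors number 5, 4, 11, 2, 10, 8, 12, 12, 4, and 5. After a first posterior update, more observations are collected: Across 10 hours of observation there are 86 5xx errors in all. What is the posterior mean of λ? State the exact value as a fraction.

Total count: 5 + 4 + 11 + 2 + 10 + 8 + 12 + 12 + 4 + 5 = 73.
Total exposure: 10 hours.
After the first batch: Gamma(21 + 73, 5 + 10) = Gamma(94, 15).
Total count 86 over total exposure 10 hours.
After the second batch: Gamma(94 + 86, 15 + 10) = Gamma(180, 25).
Posterior mean = α'/β' = 180/25 = 36/5.

36/5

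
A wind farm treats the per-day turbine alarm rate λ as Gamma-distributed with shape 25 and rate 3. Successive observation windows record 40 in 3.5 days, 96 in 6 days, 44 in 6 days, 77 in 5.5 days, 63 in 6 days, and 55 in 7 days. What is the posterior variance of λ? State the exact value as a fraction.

400/1369

Total count: 40 + 96 + 44 + 77 + 63 + 55 = 375.
Total exposure: 3.5 + 6 + 6 + 5.5 + 6 + 7 = 34 days.
Posterior: α' = 25 + 375 = 400, β' = 3 + 34 = 37.
Posterior variance = α'/β'² = 400/1369.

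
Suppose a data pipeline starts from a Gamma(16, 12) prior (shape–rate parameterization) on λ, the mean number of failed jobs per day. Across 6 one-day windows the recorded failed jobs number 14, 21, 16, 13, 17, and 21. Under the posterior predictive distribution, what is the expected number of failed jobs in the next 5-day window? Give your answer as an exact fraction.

Total count: 14 + 21 + 16 + 13 + 17 + 21 = 102.
Total exposure: 6 days.
The Gamma prior is conjugate for the Poisson rate, so λ | data ~ Gamma(16+102, 12+6) = Gamma(118, 18).
Predictive mean over a 5-day window = T·E[λ|data] = 5·118/18 = 295/9.

295/9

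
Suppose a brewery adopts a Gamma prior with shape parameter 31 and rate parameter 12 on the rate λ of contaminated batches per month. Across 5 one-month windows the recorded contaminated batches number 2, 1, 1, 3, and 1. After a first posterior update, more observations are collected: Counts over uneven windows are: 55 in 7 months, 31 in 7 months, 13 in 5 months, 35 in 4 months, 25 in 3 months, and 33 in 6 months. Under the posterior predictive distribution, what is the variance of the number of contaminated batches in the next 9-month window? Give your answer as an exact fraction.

Total count: 2 + 1 + 1 + 3 + 1 = 8.
Total exposure: 5 months.
After the first batch: Gamma(31 + 8, 12 + 5) = Gamma(39, 17).
Total count: 55 + 31 + 13 + 35 + 25 + 33 = 192.
Total exposure: 7 + 7 + 5 + 4 + 3 + 6 = 32 months.
After the second batch: Gamma(39 + 192, 17 + 32) = Gamma(231, 49).
The posterior predictive for a window of length T is Negative Binomial with variance T·α'·(β'+T)/β'² = 9·231·58/2401 = 17226/343.

17226/343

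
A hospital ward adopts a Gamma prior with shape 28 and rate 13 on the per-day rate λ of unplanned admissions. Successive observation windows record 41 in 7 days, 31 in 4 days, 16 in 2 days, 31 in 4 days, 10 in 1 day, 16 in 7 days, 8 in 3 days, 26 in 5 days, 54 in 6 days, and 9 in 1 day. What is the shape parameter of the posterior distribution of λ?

270

Total count: 41 + 31 + 16 + 31 + 10 + 16 + 8 + 26 + 54 + 9 = 242.
Total exposure: 7 + 4 + 2 + 4 + 1 + 7 + 3 + 5 + 6 + 1 = 40 days.
Posterior: α' = 28 + 242 = 270, β' = 13 + 40 = 53.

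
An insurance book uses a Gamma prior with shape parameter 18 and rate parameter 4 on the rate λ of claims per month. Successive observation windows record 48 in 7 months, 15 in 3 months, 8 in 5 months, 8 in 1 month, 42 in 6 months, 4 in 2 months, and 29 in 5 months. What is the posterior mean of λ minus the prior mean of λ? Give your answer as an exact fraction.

47/66

Total count: 48 + 15 + 8 + 8 + 42 + 4 + 29 = 154.
Total exposure: 7 + 3 + 5 + 1 + 6 + 2 + 5 = 29 months.
Conjugate update: add total count to the shape and total exposure to the rate, giving Gamma(172, 33).
Posterior mean = 172/33 = 172/33; prior mean = 18/4 = 9/2. Difference = 172/33 − 9/2 = 47/66.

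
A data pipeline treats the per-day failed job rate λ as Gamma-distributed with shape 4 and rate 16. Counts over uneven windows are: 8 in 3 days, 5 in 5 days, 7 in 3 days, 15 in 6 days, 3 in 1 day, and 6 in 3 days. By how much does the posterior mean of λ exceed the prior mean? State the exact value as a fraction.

155/148

Total count: 8 + 5 + 7 + 15 + 3 + 6 = 44.
Total exposure: 3 + 5 + 3 + 6 + 1 + 3 = 21 days.
Gamma(α, β) with Poisson data over total exposure Σt gives posterior Gamma(α+Σx, β+Σt) = Gamma(48, 37).
Posterior mean = 48/37 = 48/37; prior mean = 4/16 = 1/4. Difference = 48/37 − 1/4 = 155/148.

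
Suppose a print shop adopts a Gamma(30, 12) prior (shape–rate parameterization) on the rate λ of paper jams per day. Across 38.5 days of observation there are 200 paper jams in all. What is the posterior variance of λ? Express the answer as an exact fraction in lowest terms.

Total count 200 over total exposure 38.5 days.
By Gamma–Poisson conjugacy, the posterior is Gamma(α + Σx, β + Σt) = Gamma(30 + 200, 12 + 38.5) = Gamma(230, 101/2).
Posterior variance = α'/β'² = 230/(10201/4) = 920/10201.

920/10201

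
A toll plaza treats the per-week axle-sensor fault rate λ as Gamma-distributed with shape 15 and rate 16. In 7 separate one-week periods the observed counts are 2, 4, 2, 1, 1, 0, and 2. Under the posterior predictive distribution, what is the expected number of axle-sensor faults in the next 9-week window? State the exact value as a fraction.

243/23

Total count: 2 + 4 + 2 + 1 + 1 + 0 + 2 = 12.
Total exposure: 7 weeks.
Gamma(α, β) with Poisson data over total exposure Σt gives posterior Gamma(α+Σx, β+Σt) = Gamma(27, 23).
Predictive mean over a 9-week window = T·E[λ|data] = 9·27/23 = 243/23.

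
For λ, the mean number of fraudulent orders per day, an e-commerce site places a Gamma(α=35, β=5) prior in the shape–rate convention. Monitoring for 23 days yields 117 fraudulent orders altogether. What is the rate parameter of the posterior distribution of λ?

Total count 117 over total exposure 23 days.
Conjugate update: add total count to the shape and total exposure to the rate, giving Gamma(152, 28).

28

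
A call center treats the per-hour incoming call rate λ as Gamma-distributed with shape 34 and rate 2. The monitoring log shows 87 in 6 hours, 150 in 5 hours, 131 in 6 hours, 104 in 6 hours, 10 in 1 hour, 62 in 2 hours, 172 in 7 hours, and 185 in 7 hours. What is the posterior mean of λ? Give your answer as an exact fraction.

Total count: 87 + 150 + 131 + 104 + 10 + 62 + 172 + 185 = 901.
Total exposure: 6 + 5 + 6 + 6 + 1 + 2 + 7 + 7 = 40 hours.
Gamma(α, β) with Poisson data over total exposure Σt gives posterior Gamma(α+Σx, β+Σt) = Gamma(935, 42).
Posterior mean = α'/β' = 935/42.

935/42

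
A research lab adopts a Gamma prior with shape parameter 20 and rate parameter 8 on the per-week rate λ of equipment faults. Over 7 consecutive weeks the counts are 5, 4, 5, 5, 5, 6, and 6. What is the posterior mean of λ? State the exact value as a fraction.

Total count: 5 + 4 + 5 + 5 + 5 + 6 + 6 = 36.
Total exposure: 7 weeks.
By Gamma–Poisson conjugacy, the posterior is Gamma(α + Σx, β + Σt) = Gamma(20 + 36, 8 + 7) = Gamma(56, 15).
Posterior mean = α'/β' = 56/15.

56/15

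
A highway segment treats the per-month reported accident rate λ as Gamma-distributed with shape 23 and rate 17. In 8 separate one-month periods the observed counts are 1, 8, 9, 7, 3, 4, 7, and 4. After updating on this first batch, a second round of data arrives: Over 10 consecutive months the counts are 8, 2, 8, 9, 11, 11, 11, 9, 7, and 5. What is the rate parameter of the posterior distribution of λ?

35

Total count: 1 + 8 + 9 + 7 + 3 + 4 + 7 + 4 = 43.
Total exposure: 8 months.
After the first batch: Gamma(23 + 43, 17 + 8) = Gamma(66, 25).
Total count: 8 + 2 + 8 + 9 + 11 + 11 + 11 + 9 + 7 + 5 = 81.
Total exposure: 10 months.
After the second batch: Gamma(66 + 81, 25 + 10) = Gamma(147, 35).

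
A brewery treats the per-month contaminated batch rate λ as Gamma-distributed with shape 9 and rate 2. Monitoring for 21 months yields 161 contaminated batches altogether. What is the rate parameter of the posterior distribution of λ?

Total count 161 over total exposure 21 months.
The Gamma prior is conjugate for the Poisson rate, so λ | data ~ Gamma(9+161, 2+21) = Gamma(170, 23).

23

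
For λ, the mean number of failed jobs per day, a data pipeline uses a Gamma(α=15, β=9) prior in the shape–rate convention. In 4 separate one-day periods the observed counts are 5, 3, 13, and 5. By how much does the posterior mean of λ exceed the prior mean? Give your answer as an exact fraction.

58/39

Total count: 5 + 3 + 13 + 5 = 26.
Total exposure: 4 days.
Conjugate update: add total count to the shape and total exposure to the rate, giving Gamma(41, 13).
Posterior mean = 41/13 = 41/13; prior mean = 15/9 = 5/3. Difference = 41/13 − 5/3 = 58/39.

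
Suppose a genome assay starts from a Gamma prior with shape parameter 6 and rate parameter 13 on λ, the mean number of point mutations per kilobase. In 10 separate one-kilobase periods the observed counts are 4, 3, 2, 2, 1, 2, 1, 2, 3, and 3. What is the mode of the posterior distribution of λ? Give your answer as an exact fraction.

28/23

Total count: 4 + 3 + 2 + 2 + 1 + 2 + 1 + 2 + 3 + 3 = 23.
Total exposure: 10 kilobases.
Gamma(α, β) with Poisson data over total exposure Σt gives posterior Gamma(α+Σx, β+Σt) = Gamma(29, 23).
Posterior mode = (α'−1)/β' = 28/23.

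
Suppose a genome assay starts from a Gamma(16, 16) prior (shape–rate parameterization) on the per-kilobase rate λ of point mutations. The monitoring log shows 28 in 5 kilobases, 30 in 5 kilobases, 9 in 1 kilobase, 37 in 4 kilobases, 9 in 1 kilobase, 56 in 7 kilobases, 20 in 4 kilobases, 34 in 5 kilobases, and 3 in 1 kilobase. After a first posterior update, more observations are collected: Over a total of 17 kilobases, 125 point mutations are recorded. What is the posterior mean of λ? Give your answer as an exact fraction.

367/66

Total count: 28 + 30 + 9 + 37 + 9 + 56 + 20 + 34 + 3 = 226.
Total exposure: 5 + 5 + 1 + 4 + 1 + 7 + 4 + 5 + 1 = 33 kilobases.
After the first batch: Gamma(16 + 226, 16 + 33) = Gamma(242, 49).
Total count 125 over total exposure 17 kilobases.
After the second batch: Gamma(242 + 125, 49 + 17) = Gamma(367, 66).
Posterior mean = α'/β' = 367/66.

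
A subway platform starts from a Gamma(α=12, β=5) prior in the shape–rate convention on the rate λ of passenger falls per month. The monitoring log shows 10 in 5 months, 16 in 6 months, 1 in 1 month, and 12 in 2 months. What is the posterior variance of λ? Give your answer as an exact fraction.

Total count: 10 + 16 + 1 + 12 = 39.
Total exposure: 5 + 6 + 1 + 2 = 14 months.
Posterior: α' = 12 + 39 = 51, β' = 5 + 14 = 19.
Posterior variance = α'/β'² = 51/361.

51/361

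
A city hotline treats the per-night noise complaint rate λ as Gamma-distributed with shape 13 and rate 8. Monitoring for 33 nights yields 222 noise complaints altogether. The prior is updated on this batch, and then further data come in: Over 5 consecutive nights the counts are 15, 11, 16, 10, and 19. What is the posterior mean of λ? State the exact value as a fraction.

Total count 222 over total exposure 33 nights.
After the first batch: Gamma(13 + 222, 8 + 33) = Gamma(235, 41).
Total count: 15 + 11 + 16 + 10 + 19 = 71.
Total exposure: 5 nights.
After the second batch: Gamma(235 + 71, 41 + 5) = Gamma(306, 46).
Posterior mean = α'/β' = 306/46 = 153/23.

153/23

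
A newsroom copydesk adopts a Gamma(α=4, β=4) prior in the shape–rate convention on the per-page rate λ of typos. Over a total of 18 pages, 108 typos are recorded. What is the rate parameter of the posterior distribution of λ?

22

Total count 108 over total exposure 18 pages.
By Gamma–Poisson conjugacy, the posterior is Gamma(α + Σx, β + Σt) = Gamma(4 + 108, 4 + 18) = Gamma(112, 22).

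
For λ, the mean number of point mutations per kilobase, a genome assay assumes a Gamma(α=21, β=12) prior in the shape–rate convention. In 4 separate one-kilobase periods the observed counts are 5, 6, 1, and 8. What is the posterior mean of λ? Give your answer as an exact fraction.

41/16

Total count: 5 + 6 + 1 + 8 = 20.
Total exposure: 4 kilobases.
Conjugate update: add total count to the shape and total exposure to the rate, giving Gamma(41, 16).
Posterior mean = α'/β' = 41/16.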